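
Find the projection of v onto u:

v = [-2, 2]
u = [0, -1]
v·u = (-2)(0) + (2)(-1) = -2
u·u = (0)² + (-1)² = 1
proj_u(v) = (v·u / u·u) × u = (-2/1) × u = (-2) × u

proj_u(v) = [0, 2]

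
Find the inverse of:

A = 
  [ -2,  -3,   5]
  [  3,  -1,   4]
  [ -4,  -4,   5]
det(A) = (-2)·((-1)(5) - (4)(-4)) - (-3)·((3)(5) - (4)(-4)) + (5)·((3)(-4) - (-1)(-4))
  = (-2)(11) - (-3)(31) + (5)(-16)
  = -9
det(A) = -9 ≠ 0, so A is invertible.

Cofactors Cᵢⱼ = (-1)ⁱ⁺ʲ·Mᵢⱼ:
C = 
  [ 11, -31, -16]
  [ -5,  10,   4]
  [ -7,  23,  11]

adj(A) = Cᵀ:
adj(A) = 
  [ 11,  -5,  -7]
  [-31,  10,  23]
  [-16,   4,  11]

A⁻¹ = (-1/9) · adj(A):
A⁻¹ = 
  [-11/9,   5/9,   7/9]
  [ 31/9, -10/9, -23/9]
  [ 16/9,  -4/9, -11/9]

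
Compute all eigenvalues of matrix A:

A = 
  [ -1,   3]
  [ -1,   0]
λ = (-1 + i√11)/2, (-1 - i√11)/2  (≈ -0.5 + 1.658i, -0.5 - 1.658i)

tr(A) = -1, det(A) = 3
Characteristic polynomial: λ² - tr(A)λ + det(A) = λ² + λ + 3
λ² + λ + 3 = 0  ⇒  λ = (-1 ± √((1)² - 4·(3)))/2 = (-1 ± √(-11))/2
  = (-1 + i√11)/2,  (-1 - i√11)/2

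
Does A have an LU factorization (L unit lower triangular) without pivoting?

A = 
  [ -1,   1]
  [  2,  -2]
Yes.
A[1,1] = -1 ≠ 0, so Gaussian elimination proceeds without a row swap: multiplier ℓ₂₁ = (2)/(-1) = -2, and U[2,2] = -2 - (-2)(1) = 0.
L = 
  [  1,   0]
  [ -2,   1]
U = 
  [ -1,   1]
  [  0,   0]
Check row 2 of LU: [(-2)(-1), (-2)(1) + 0] = [2, -2] = row 2 of A ✓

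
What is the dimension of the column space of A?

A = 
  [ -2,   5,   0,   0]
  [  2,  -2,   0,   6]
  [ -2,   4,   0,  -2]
dim(Col(A)) = 2

Row reduce:
R2 → R2 + (1)·R1
R3 → R3 - (1)·R1
R3 → R3 + (1/3)·R2
REF = 
  [ -2,   5,   0,   0]
  [  0,   3,   0,   6]
  [  0,   0,   0,   0]
Pivot columns: 1, 2 → 2 pivots.
dim(Col(A)) = number of pivot columns = 2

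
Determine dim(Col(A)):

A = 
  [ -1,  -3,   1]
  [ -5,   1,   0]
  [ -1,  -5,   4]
Row reduce:
R2 → R2 - (5)·R1
R3 → R3 - (1)·R1
R3 → R3 + (1/8)·R2
REF = 
  [  -1,   -3,    1]
  [   0,   16,   -5]
  [   0,    0, 19/8]
Pivot columns: 1, 2, 3 → 3 pivots.
dim(Col(A)) = number of pivot columns = 3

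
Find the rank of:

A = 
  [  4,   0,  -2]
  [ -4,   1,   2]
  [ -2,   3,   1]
Row reduce:
R2 → R2 + (1)·R1
R3 → R3 + (1/2)·R1
R3 → R3 - (3)·R2
REF = 
  [  4,   0,  -2]
  [  0,   1,   0]
  [  0,   0,   0]
Pivot columns: 1, 2 → 2 pivots.

rank(A) = 2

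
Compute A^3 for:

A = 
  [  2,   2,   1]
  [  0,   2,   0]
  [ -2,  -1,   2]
A^3 = 
  [ -4,  14,  10]
  [  0,   8,   0]
  [-20, -34,  -4]

A² = A·A:
A²[1,1] = (2)(2) + (2)(0) + (1)(-2) = 2
A²[1,2] = (2)(2) + (2)(2) + (1)(-1) = 7
A²[1,3] = (2)(1) + (2)(0) + (1)(2) = 4
A²[2,1] = (0)(2) + (2)(0) + (0)(-2) = 0
A²[2,2] = (0)(2) + (2)(2) + (0)(-1) = 4
A²[2,3] = (0)(1) + (2)(0) + (0)(2) = 0
A²[3,1] = (-2)(2) + (-1)(0) + (2)(-2) = -8
A²[3,2] = (-2)(2) + (-1)(2) + (2)(-1) = -8
A²[3,3] = (-2)(1) + (-1)(0) + (2)(2) = 2
A² = 
  [  2,   7,   4]
  [  0,   4,   0]
  [ -8,  -8,   2]

A^3 = A^2·A:
A^3[1,1] = (2)(2) + (7)(0) + (4)(-2) = -4
A^3[1,2] = (2)(2) + (7)(2) + (4)(-1) = 14
A^3[1,3] = (2)(1) + (7)(0) + (4)(2) = 10
A^3[2,1] = (0)(2) + (4)(0) + (0)(-2) = 0
A^3[2,2] = (0)(2) + (4)(2) + (0)(-1) = 8
A^3[2,3] = (0)(1) + (4)(0) + (0)(2) = 0
A^3[3,1] = (-8)(2) + (-8)(0) + (2)(-2) = -20
A^3[3,2] = (-8)(2) + (-8)(2) + (2)(-1) = -34
A^3[3,3] = (-8)(1) + (-8)(0) + (2)(2) = -4
A^3 = 
  [ -4,  14,  10]
  [  0,   8,   0]
  [-20, -34,  -4]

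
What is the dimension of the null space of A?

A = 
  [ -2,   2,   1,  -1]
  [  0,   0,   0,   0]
nullity(A) = 3

Row reduce:
(no row operations needed)
REF = 
  [ -2,   2,   1,  -1]
  [  0,   0,   0,   0]
Pivot columns: 1 → 1 pivot.
rank(A) = 1, so nullity(A) = 4 - 1 = 3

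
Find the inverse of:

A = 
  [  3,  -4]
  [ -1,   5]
det(A) = (3)(5) - (-4)(-1) = 11
For a 2×2 matrix, A⁻¹ = (1/det(A)) · [[d, -b], [-c, a]]
    = (1/11) · [[5, 4], [1, 3]]

A⁻¹ = 
  [5/11, 4/11]
  [1/11, 3/11]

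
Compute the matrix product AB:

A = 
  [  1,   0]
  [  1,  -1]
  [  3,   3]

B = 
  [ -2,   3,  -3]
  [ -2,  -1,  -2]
AB = 
  [ -2,   3,  -3]
  [  0,   4,  -1]
  [-12,   6, -15]

A is 3×2 and B is 2×3, so AB is 3×3. Each entry is (row of A)·(column of B):
AB[1,1] = (1)(-2) + (0)(-2) = -2
AB[1,2] = (1)(3) + (0)(-1) = 3
AB[1,3] = (1)(-3) + (0)(-2) = -3
AB[2,1] = (1)(-2) + (-1)(-2) = 0
AB[2,2] = (1)(3) + (-1)(-1) = 4
AB[2,3] = (1)(-3) + (-1)(-2) = -1
AB[3,1] = (3)(-2) + (3)(-2) = -12
AB[3,2] = (3)(3) + (3)(-1) = 6
AB[3,3] = (3)(-3) + (3)(-2) = -15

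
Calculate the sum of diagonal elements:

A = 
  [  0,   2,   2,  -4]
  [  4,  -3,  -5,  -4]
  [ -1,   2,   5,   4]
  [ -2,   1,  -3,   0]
2

tr(A) = 0 + -3 + 5 + 0 = 2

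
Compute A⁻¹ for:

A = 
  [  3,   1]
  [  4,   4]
det(A) = (3)(4) - (1)(4) = 8
For a 2×2 matrix, A⁻¹ = (1/det(A)) · [[d, -b], [-c, a]]
    = (1/8) · [[4, -1], [-4, 3]]

A⁻¹ = 
  [ 1/2, -1/8]
  [-1/2,  3/8]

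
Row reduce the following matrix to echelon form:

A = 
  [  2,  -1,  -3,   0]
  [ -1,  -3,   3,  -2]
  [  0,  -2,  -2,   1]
Row operations:
R2 → R2 + (1/2)·R1
R3 → R3 - (4/7)·R2

Resulting echelon form:
REF = 
  [    2,    -1,    -3,     0]
  [    0,  -7/2,   3/2,    -2]
  [    0,     0, -20/7,  15/7]

Rank = 3 (number of non-zero pivot rows).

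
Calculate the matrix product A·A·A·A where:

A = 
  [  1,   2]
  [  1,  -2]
A^4 = 
  [ 11, -18]
  [ -9,  38]

A² = A·A:
A²[1,1] = (1)(1) + (2)(1) = 3
A²[1,2] = (1)(2) + (2)(-2) = -2
A²[2,1] = (1)(1) + (-2)(1) = -1
A²[2,2] = (1)(2) + (-2)(-2) = 6
A² = 
  [  3,  -2]
  [ -1,   6]

A^3 = A^2·A:
A^3[1,1] = (3)(1) + (-2)(1) = 1
A^3[1,2] = (3)(2) + (-2)(-2) = 10
A^3[2,1] = (-1)(1) + (6)(1) = 5
A^3[2,2] = (-1)(2) + (6)(-2) = -14
A^3 = 
  [  1,  10]
  [  5, -14]

A^4 = A^3·A:
A^4[1,1] = (1)(1) + (10)(1) = 11
A^4[1,2] = (1)(2) + (10)(-2) = -18
A^4[2,1] = (5)(1) + (-14)(1) = -9
A^4[2,2] = (5)(2) + (-14)(-2) = 38
A^4 = 
  [ 11, -18]
  [ -9,  38]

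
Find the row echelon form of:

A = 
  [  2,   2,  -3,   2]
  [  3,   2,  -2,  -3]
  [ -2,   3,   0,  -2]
Row operations:
R2 → R2 - (3/2)·R1
R3 → R3 + (1)·R1
R3 → R3 + (5)·R2

Resulting echelon form:
REF = 
  [   2,    2,   -3,    2]
  [   0,   -1,  5/2,   -6]
  [   0,    0, 19/2,  -30]

Rank = 3 (number of non-zero pivot rows).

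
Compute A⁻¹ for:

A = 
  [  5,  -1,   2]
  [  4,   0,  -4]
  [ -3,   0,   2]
det(A) = (5)·((0)(2) - (-4)(0)) - (-1)·((4)(2) - (-4)(-3)) + (2)·((4)(0) - (0)(-3))
  = (5)(0) - (-1)(-4) + (2)(0)
  = -4
det(A) = -4 ≠ 0, so A is invertible.

Cofactors Cᵢⱼ = (-1)ⁱ⁺ʲ·Mᵢⱼ:
C = 
  [  0,   4,   0]
  [  2,  16,   3]
  [  4,  28,   4]

adj(A) = Cᵀ:
adj(A) = 
  [  0,   2,   4]
  [  4,  16,  28]
  [  0,   3,   4]

A⁻¹ = (-1/4) · adj(A):
A⁻¹ = 
  [   0, -1/2,   -1]
  [  -1,   -4,   -7]
  [   0, -3/4,   -1]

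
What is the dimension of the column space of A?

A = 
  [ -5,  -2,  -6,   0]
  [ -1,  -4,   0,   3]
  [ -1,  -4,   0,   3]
dim(Col(A)) = 2

Row reduce:
R2 → R2 - (1/5)·R1
R3 → R3 - (1/5)·R1
R3 → R3 - (1)·R2
REF = 
  [   -5,    -2,    -6,     0]
  [    0, -18/5,   6/5,     3]
  [    0,     0,     0,     0]
Pivot columns: 1, 2 → 2 pivots.
dim(Col(A)) = number of pivot columns = 2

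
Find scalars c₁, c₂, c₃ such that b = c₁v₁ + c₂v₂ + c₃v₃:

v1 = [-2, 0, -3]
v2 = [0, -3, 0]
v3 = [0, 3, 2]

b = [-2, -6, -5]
c1 = 1, c2 = 1, c3 = -1

b = 1·v1 + 1·v2 + -1·v3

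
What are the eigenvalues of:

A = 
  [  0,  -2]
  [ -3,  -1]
λ = 2, -3

tr(A) = -1, det(A) = -6
Characteristic polynomial: λ² - tr(A)λ + det(A) = λ² + λ - 6
λ² + λ - 6 = (λ + 3)(λ - 2)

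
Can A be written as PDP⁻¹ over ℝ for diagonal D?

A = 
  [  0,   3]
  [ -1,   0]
No

tr(A) = 0, det(A) = 3
Characteristic polynomial: λ² - tr(A)λ + det(A) = λ² + 3
λ² + 3 = 0  ⇒  λ = (0 ± √((0)² - 4·(3)))/2 = (0 ± √(-12))/2
  = i√3,  -i√3
Eigenvalues: i√3, -i√3  (≈ 0 + 1.732i, 0 - 1.732i)
Has complex eigenvalues (not diagonalizable over ℝ).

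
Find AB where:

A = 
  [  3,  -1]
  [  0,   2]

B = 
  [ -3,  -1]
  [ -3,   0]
A is 2×2 and B is 2×2, so AB is 2×2. Each entry is (row of A)·(column of B):
AB[1,1] = (3)(-3) + (-1)(-3) = -6
AB[1,2] = (3)(-1) + (-1)(0) = -3
AB[2,1] = (0)(-3) + (2)(-3) = -6
AB[2,2] = (0)(-1) + (2)(0) = 0

AB = 
  [ -6,  -3]
  [ -6,   0]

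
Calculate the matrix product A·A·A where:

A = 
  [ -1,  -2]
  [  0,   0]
A^3 = 
  [ -1,  -2]
  [  0,   0]

A² = A·A:
A²[1,1] = (-1)(-1) + (-2)(0) = 1
A²[1,2] = (-1)(-2) + (-2)(0) = 2
A²[2,1] = (0)(-1) + (0)(0) = 0
A²[2,2] = (0)(-2) + (0)(0) = 0
A² = 
  [  1,   2]
  [  0,   0]

A^3 = A^2·A:
A^3[1,1] = (1)(-1) + (2)(0) = -1
A^3[1,2] = (1)(-2) + (2)(0) = -2
A^3[2,1] = (0)(-1) + (0)(0) = 0
A^3[2,2] = (0)(-2) + (0)(0) = 0
A^3 = 
  [ -1,  -2]
  [  0,   0]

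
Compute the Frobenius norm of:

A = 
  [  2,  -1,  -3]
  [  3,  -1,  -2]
||A||_F = 5.292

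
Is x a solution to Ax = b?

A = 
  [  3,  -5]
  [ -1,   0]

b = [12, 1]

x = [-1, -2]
No

Ax = [7, 1] ≠ b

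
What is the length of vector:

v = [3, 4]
5

||v||₂ = √((3)² + (4)²) = √25 = 5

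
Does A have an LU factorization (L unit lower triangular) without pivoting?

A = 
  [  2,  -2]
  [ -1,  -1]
Yes.
A[1,1] = 2 ≠ 0, so Gaussian elimination proceeds without a row swap: multiplier ℓ₂₁ = (-1)/(2) = -1/2, and U[2,2] = -1 - (-1/2)(-2) = -2.
L = 
  [   1,    0]
  [-1/2,    1]
U = 
  [  2,  -2]
  [  0,  -2]
Check row 2 of LU: [(-1/2)(2), (-1/2)(-2) + (-2)] = [-1, -1] = row 2 of A ✓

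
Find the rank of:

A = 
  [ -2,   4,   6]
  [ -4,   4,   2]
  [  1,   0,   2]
rank(A) = 2

Row reduce:
R2 → R2 - (2)·R1
R3 → R3 + (1/2)·R1
R3 → R3 + (1/2)·R2
REF = 
  [ -2,   4,   6]
  [  0,  -4, -10]
  [  0,   0,   0]
Pivot columns: 1, 2 → 2 pivots.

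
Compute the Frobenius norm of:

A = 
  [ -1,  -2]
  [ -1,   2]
||A||_F = 3.162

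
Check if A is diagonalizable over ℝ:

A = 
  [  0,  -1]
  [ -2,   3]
Yes

tr(A) = 3, det(A) = -2
Characteristic polynomial: λ² - tr(A)λ + det(A) = λ² - 3λ - 2
λ² - 3λ - 2 = 0  ⇒  λ = (3 ± √((-3)² - 4·(-2)))/2 = (3 ± √(17))/2
  = (3 + √17)/2,  (3 - √17)/2
Eigenvalues: (3 + √17)/2, (3 - √17)/2  (≈ 3.562, -0.5616)
The two irrational eigenvalues are distinct (simple), so each has alg. mult. = geom. mult. = 1.
Sum of geometric multiplicities equals n, so A has n independent eigenvectors.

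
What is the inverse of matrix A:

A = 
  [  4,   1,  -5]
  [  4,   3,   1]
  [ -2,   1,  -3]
det(A) = (4)·((3)(-3) - (1)(1)) - (1)·((4)(-3) - (1)(-2)) + (-5)·((4)(1) - (3)(-2))
  = (4)(-10) - (1)(-10) + (-5)(10)
  = -80
det(A) = -80 ≠ 0, so A is invertible.

Cofactors Cᵢⱼ = (-1)ⁱ⁺ʲ·Mᵢⱼ:
C = 
  [-10,  10,  10]
  [ -2, -22,  -6]
  [ 16, -24,   8]

adj(A) = Cᵀ:
adj(A) = 
  [-10,  -2,  16]
  [ 10, -22, -24]
  [ 10,  -6,   8]

A⁻¹ = (-1/80) · adj(A):
A⁻¹ = 
  [  1/8,  1/40,  -1/5]
  [ -1/8, 11/40,  3/10]
  [ -1/8,  3/40, -1/10]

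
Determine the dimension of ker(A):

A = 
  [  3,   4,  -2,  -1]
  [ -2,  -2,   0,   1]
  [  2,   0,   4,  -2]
nullity(A) = 2

Row reduce:
R2 → R2 + (2/3)·R1
R3 → R3 - (2/3)·R1
R3 → R3 + (4)·R2
REF = 
  [   3,    4,   -2,   -1]
  [   0,  2/3, -4/3,  1/3]
  [   0,    0,    0,    0]
Pivot columns: 1, 2 → 2 pivots.
rank(A) = 2, so nullity(A) = 4 - 2 = 2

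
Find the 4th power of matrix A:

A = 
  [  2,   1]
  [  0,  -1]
A² = A·A:
A²[1,1] = (2)(2) + (1)(0) = 4
A²[1,2] = (2)(1) + (1)(-1) = 1
A²[2,1] = (0)(2) + (-1)(0) = 0
A²[2,2] = (0)(1) + (-1)(-1) = 1
A² = 
  [  4,   1]
  [  0,   1]

A^3 = A^2·A:
A^3[1,1] = (4)(2) + (1)(0) = 8
A^3[1,2] = (4)(1) + (1)(-1) = 3
A^3[2,1] = (0)(2) + (1)(0) = 0
A^3[2,2] = (0)(1) + (1)(-1) = -1
A^3 = 
  [  8,   3]
  [  0,  -1]

A^4 = A^3·A:
A^4[1,1] = (8)(2) + (3)(0) = 16
A^4[1,2] = (8)(1) + (3)(-1) = 5
A^4[2,1] = (0)(2) + (-1)(0) = 0
A^4[2,2] = (0)(1) + (-1)(-1) = 1
A^4 = 
  [ 16,   5]
  [  0,   1]

Therefore
A^4 = 
  [ 16,   5]
  [  0,   1]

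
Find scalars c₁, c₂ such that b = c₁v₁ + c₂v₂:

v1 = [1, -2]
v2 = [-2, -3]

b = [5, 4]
c1 = 1, c2 = -2

b = 1·v1 + -2·v2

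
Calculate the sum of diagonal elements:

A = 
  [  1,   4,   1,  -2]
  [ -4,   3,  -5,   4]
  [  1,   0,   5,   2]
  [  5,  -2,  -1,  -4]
5

tr(A) = 1 + 3 + 5 + -4 = 5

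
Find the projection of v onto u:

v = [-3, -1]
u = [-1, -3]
v·u = (-3)(-1) + (-1)(-3) = 6
u·u = (-1)² + (-3)² = 10
proj_u(v) = (v·u / u·u) × u = (6/10) × u = (3/5) × u

proj_u(v) = [-3/5, -9/5]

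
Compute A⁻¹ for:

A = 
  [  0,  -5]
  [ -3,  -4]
det(A) = (0)(-4) - (-5)(-3) = -15
For a 2×2 matrix, A⁻¹ = (1/det(A)) · [[d, -b], [-c, a]]
    = (-1/15) · [[-4, 5], [3, 0]]

A⁻¹ = 
  [4/15, -1/3]
  [-1/5,    0]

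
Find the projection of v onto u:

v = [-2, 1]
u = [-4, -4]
proj_u(v) = [-1/2, -1/2]

v·u = (-2)(-4) + (1)(-4) = 4
u·u = (-4)² + (-4)² = 32
proj_u(v) = (v·u / u·u) × u = (4/32) × u = (1/8) × u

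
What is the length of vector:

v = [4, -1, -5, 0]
6.481

||v||₂ = √((4)² + (-1)² + (-5)² + (0)²) = √42 = 6.481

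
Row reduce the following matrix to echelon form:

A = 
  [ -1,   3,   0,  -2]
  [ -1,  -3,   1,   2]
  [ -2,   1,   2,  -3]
Row operations:
R2 → R2 - (1)·R1
R3 → R3 - (2)·R1
R3 → R3 - (5/6)·R2

Resulting echelon form:
REF = 
  [  -1,    3,    0,   -2]
  [   0,   -6,    1,    4]
  [   0,    0,  7/6, -7/3]

Rank = 3 (number of non-zero pivot rows).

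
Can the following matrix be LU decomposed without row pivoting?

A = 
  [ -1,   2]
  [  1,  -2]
Yes.
A[1,1] = -1 ≠ 0, so Gaussian elimination proceeds without a row swap: multiplier ℓ₂₁ = (1)/(-1) = -1, and U[2,2] = -2 - (-1)(2) = 0.
L = 
  [  1,   0]
  [ -1,   1]
U = 
  [ -1,   2]
  [  0,   0]
Check row 2 of LU: [(-1)(-1), (-1)(2) + 0] = [1, -2] = row 2 of A ✓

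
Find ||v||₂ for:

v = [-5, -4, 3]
7.071

||v||₂ = √((-5)² + (-4)² + (3)²) = √50 = 7.071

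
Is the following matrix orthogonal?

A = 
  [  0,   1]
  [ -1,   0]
Yes

AᵀA = 
  [  1,   0]
  [  0,   1]
= I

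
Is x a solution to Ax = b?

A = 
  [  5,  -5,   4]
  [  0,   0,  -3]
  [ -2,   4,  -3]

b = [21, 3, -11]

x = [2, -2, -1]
No

Ax = [16, 3, -9] ≠ b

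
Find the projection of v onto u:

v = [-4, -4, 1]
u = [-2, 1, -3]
proj_u(v) = [-1/7, 1/14, -3/14]

v·u = (-4)(-2) + (-4)(1) + (1)(-3) = 1
u·u = (-2)² + (1)² + (-3)² = 14
proj_u(v) = (v·u / u·u) × u = (1/14) × u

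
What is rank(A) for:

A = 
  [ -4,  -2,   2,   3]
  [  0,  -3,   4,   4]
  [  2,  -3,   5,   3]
Row reduce:
R3 → R3 + (1/2)·R1
R3 → R3 - (4/3)·R2
REF = 
  [  -4,   -2,    2,    3]
  [   0,   -3,    4,    4]
  [   0,    0,  2/3, -5/6]
Pivot columns: 1, 2, 3 → 3 pivots.

rank(A) = 3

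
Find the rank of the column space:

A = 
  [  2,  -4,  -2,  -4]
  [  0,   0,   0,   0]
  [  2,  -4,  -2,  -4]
dim(Col(A)) = 1

Row reduce:
R3 → R3 - (1)·R1
REF = 
  [  2,  -4,  -2,  -4]
  [  0,   0,   0,   0]
  [  0,   0,   0,   0]
Pivot columns: 1 → 1 pivot.
dim(Col(A)) = number of pivot columns = 1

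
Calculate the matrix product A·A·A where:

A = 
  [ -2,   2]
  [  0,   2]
A² = A·A:
A²[1,1] = (-2)(-2) + (2)(0) = 4
A²[1,2] = (-2)(2) + (2)(2) = 0
A²[2,1] = (0)(-2) + (2)(0) = 0
A²[2,2] = (0)(2) + (2)(2) = 4
A² = 
  [  4,   0]
  [  0,   4]

A^3 = A^2·A:
A^3[1,1] = (4)(-2) + (0)(0) = -8
A^3[1,2] = (4)(2) + (0)(2) = 8
A^3[2,1] = (0)(-2) + (4)(0) = 0
A^3[2,2] = (0)(2) + (4)(2) = 8
A^3 = 
  [ -8,   8]
  [  0,   8]

Therefore
A^3 = 
  [ -8,   8]
  [  0,   8]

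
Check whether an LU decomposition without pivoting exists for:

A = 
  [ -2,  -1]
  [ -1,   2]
Yes.
A[1,1] = -2 ≠ 0, so Gaussian elimination proceeds without a row swap: multiplier ℓ₂₁ = (-1)/(-2) = 1/2, and U[2,2] = 2 - (1/2)(-1) = 5/2.
L = 
  [  1,   0]
  [1/2,   1]
U = 
  [ -2,  -1]
  [  0, 5/2]
Check row 2 of LU: [(1/2)(-2), (1/2)(-1) + (5/2)] = [-1, 2] = row 2 of A ✓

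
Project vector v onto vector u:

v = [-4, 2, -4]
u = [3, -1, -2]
proj_u(v) = [-9/7, 3/7, 6/7]

v·u = (-4)(3) + (2)(-1) + (-4)(-2) = -6
u·u = (3)² + (-1)² + (-2)² = 14
proj_u(v) = (v·u / u·u) × u = (-6/14) × u = (-3/7) × u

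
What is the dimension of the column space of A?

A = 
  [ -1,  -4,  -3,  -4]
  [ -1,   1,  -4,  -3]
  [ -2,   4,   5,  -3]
dim(Col(A)) = 3

Row reduce:
R2 → R2 - (1)·R1
R3 → R3 - (2)·R1
R3 → R3 - (12/5)·R2
REF = 
  [  -1,   -4,   -3,   -4]
  [   0,    5,   -1,    1]
  [   0,    0, 67/5, 13/5]
Pivot columns: 1, 2, 3 → 3 pivots.
dim(Col(A)) = number of pivot columns = 3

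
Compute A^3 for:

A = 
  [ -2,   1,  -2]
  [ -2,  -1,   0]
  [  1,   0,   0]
A² = A·A:
A²[1,1] = (-2)(-2) + (1)(-2) + (-2)(1) = 0
A²[1,2] = (-2)(1) + (1)(-1) + (-2)(0) = -3
A²[1,3] = (-2)(-2) + (1)(0) + (-2)(0) = 4
A²[2,1] = (-2)(-2) + (-1)(-2) + (0)(1) = 6
A²[2,2] = (-2)(1) + (-1)(-1) + (0)(0) = -1
A²[2,3] = (-2)(-2) + (-1)(0) + (0)(0) = 4
A²[3,1] = (1)(-2) + (0)(-2) + (0)(1) = -2
A²[3,2] = (1)(1) + (0)(-1) + (0)(0) = 1
A²[3,3] = (1)(-2) + (0)(0) + (0)(0) = -2
A² = 
  [  0,  -3,   4]
  [  6,  -1,   4]
  [ -2,   1,  -2]

A^3 = A^2·A:
A^3[1,1] = (0)(-2) + (-3)(-2) + (4)(1) = 10
A^3[1,2] = (0)(1) + (-3)(-1) + (4)(0) = 3
A^3[1,3] = (0)(-2) + (-3)(0) + (4)(0) = 0
A^3[2,1] = (6)(-2) + (-1)(-2) + (4)(1) = -6
A^3[2,2] = (6)(1) + (-1)(-1) + (4)(0) = 7
A^3[2,3] = (6)(-2) + (-1)(0) + (4)(0) = -12
A^3[3,1] = (-2)(-2) + (1)(-2) + (-2)(1) = 0
A^3[3,2] = (-2)(1) + (1)(-1) + (-2)(0) = -3
A^3[3,3] = (-2)(-2) + (1)(0) + (-2)(0) = 4
A^3 = 
  [ 10,   3,   0]
  [ -6,   7, -12]
  [  0,  -3,   4]

Therefore
A^3 = 
  [ 10,   3,   0]
  [ -6,   7, -12]
  [  0,  -3,   4]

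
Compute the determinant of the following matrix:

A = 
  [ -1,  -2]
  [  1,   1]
For a 2×2 matrix, det = ad - bc = (-1)(1) - (-2)(1) = 1

det(A) = 1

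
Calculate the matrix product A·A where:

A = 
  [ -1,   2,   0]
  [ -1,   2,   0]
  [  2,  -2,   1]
A² = A·A:
A²[1,1] = (-1)(-1) + (2)(-1) + (0)(2) = -1
A²[1,2] = (-1)(2) + (2)(2) + (0)(-2) = 2
A²[1,3] = (-1)(0) + (2)(0) + (0)(1) = 0
A²[2,1] = (-1)(-1) + (2)(-1) + (0)(2) = -1
A²[2,2] = (-1)(2) + (2)(2) + (0)(-2) = 2
A²[2,3] = (-1)(0) + (2)(0) + (0)(1) = 0
A²[3,1] = (2)(-1) + (-2)(-1) + (1)(2) = 2
A²[3,2] = (2)(2) + (-2)(2) + (1)(-2) = -2
A²[3,3] = (2)(0) + (-2)(0) + (1)(1) = 1
A² = 
  [ -1,   2,   0]
  [ -1,   2,   0]
  [  2,  -2,   1]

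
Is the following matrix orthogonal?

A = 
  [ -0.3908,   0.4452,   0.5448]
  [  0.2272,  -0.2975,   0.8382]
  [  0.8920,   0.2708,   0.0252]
No

AᵀA = 
  [  1,   0,   0]
  [  0,   0.3600,   0]
  [  0,   0,   1]
≠ I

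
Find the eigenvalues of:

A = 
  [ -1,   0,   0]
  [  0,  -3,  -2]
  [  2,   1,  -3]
λ = -1, -3 + i√2, -3 - i√2  (≈ -1, -3 + 1.414i, -3 - 1.414i)

Characteristic polynomial: det(λI - A) = λ³ + 7λ² + 17λ + 11
Testing integer divisors of the constant term: p(-1) = 0, so (λ + 1) is a factor:
p(λ) = (λ + 1)(λ² + 6λ + 11)
λ² + 6λ + 11 = 0  ⇒  λ = (-6 ± √((6)² - 4·(11)))/2 = (-6 ± √(-8))/2
  = -3 + i√2,  -3 - i√2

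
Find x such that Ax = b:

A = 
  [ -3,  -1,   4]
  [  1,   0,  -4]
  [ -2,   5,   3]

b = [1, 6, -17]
x = [-2, -3, -2]

Row reduce the augmented matrix [A|b]:
R2 → R2 + (1/3)·R1
R3 → R3 - (2/3)·R1
R3 → R3 + (17)·R2
REF = 
  [  -3,   -1,    4,    1]
  [   0, -1/3, -8/3, 19/3]
  [   0,    0,  -45,   90]

Back-substitution:
x₃ = 90 / (-45) = -2
x₂ = (19/3 - (-8/3)(-2)) / (-1/3) = -3
x₁ = (1 - (-1)(-3) - (4)(-2)) / (-3) = -2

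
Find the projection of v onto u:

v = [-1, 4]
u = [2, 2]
v·u = (-1)(2) + (4)(2) = 6
u·u = (2)² + (2)² = 8
proj_u(v) = (v·u / u·u) × u = (6/8) × u = (3/4) × u

proj_u(v) = [3/2, 3/2]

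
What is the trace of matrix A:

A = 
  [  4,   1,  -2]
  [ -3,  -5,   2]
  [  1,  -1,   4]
3

tr(A) = 4 + -5 + 4 = 3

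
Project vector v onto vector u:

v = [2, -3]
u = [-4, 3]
proj_u(v) = [68/25, -51/25]

v·u = (2)(-4) + (-3)(3) = -17
u·u = (-4)² + (3)² = 25
proj_u(v) = (v·u / u·u) × u = (-17/25) × u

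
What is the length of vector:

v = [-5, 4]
6.403

||v||₂ = √((-5)² + (4)²) = √41 = 6.403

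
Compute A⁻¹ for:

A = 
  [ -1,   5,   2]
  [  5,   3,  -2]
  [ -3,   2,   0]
det(A) = (-1)·((3)(0) - (-2)(2)) - (5)·((5)(0) - (-2)(-3)) + (2)·((5)(2) - (3)(-3))
  = (-1)(4) - (5)(-6) + (2)(19)
  = 64
det(A) = 64 ≠ 0, so A is invertible.

Cofactors Cᵢⱼ = (-1)ⁱ⁺ʲ·Mᵢⱼ:
C = 
  [  4,   6,  19]
  [  4,   6, -13]
  [-16,   8, -28]

adj(A) = Cᵀ:
adj(A) = 
  [  4,   4, -16]
  [  6,   6,   8]
  [ 19, -13, -28]

A⁻¹ = (1/64) · adj(A):
A⁻¹ = 
  [  1/16,   1/16,   -1/4]
  [  3/32,   3/32,    1/8]
  [ 19/64, -13/64,  -7/16]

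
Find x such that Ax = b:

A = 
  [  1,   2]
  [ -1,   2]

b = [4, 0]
x = [2, 1]

Row reduce the augmented matrix [A|b]:
R2 → R2 + (1)·R1
REF = 
  [  1,   2,   4]
  [  0,   4,   4]

Back-substitution:
x₂ = 4 / 4 = 1
x₁ = (4 - (2)(1)) / 1 = 2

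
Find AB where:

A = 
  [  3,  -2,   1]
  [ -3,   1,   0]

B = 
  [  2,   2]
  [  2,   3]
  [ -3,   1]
AB = 
  [ -1,   1]
  [ -4,  -3]

A is 2×3 and B is 3×2, so AB is 2×2. Each entry is (row of A)·(column of B):
AB[1,1] = (3)(2) + (-2)(2) + (1)(-3) = -1
AB[1,2] = (3)(2) + (-2)(3) + (1)(1) = 1
AB[2,1] = (-3)(2) + (1)(2) + (0)(-3) = -4
AB[2,2] = (-3)(2) + (1)(3) + (0)(1) = -3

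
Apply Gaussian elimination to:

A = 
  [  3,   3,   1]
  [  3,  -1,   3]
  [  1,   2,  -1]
Row operations:
R2 → R2 - (1)·R1
R3 → R3 - (1/3)·R1
R3 → R3 + (1/4)·R2

Resulting echelon form:
REF = 
  [   3,    3,    1]
  [   0,   -4,    2]
  [   0,    0, -5/6]

Rank = 3 (number of non-zero pivot rows).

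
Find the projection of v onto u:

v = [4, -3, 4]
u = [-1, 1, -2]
v·u = (4)(-1) + (-3)(1) + (4)(-2) = -15
u·u = (-1)² + (1)² + (-2)² = 6
proj_u(v) = (v·u / u·u) × u = (-15/6) × u = (-5/2) × u

proj_u(v) = [5/2, -5/2, 5]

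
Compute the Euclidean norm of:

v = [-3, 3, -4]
5.831

||v||₂ = √((-3)² + (3)² + (-4)²) = √34 = 5.831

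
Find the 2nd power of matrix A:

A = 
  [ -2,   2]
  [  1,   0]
A² = A·A:
A²[1,1] = (-2)(-2) + (2)(1) = 6
A²[1,2] = (-2)(2) + (2)(0) = -4
A²[2,1] = (1)(-2) + (0)(1) = -2
A²[2,2] = (1)(2) + (0)(0) = 2
A² = 
  [  6,  -4]
  [ -2,   2]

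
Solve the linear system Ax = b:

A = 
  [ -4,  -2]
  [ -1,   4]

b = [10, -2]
x = [-2, -1]

Row reduce the augmented matrix [A|b]:
R2 → R2 - (1/4)·R1
REF = 
  [  -4,   -2,   10]
  [   0,  9/2, -9/2]

Back-substitution:
x₂ = (-9/2) / (9/2) = -1
x₁ = (10 - (-2)(-1)) / (-4) = -2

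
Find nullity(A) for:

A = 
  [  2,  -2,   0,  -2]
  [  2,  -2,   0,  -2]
nullity(A) = 3

Row reduce:
R2 → R2 - (1)·R1
REF = 
  [  2,  -2,   0,  -2]
  [  0,   0,   0,   0]
Pivot columns: 1 → 1 pivot.
rank(A) = 1, so nullity(A) = 4 - 1 = 3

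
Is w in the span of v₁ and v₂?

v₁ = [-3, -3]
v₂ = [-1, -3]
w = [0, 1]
Yes

Form the augmented matrix and row-reduce:
[v₁|v₂|w] = 
  [ -3,  -1,   0]
  [ -3,  -3,   1]
R2 → R2 - (1)·R1
REF = 
  [ -3,  -1,   0]
  [  0,  -2,   1]

No row of the form [0 0 | nonzero], so the system is consistent. Back-substitution gives c₁ = 1/6, c₂ = -1/2: w = (1/6)·v₁ + (-1/2)·v₂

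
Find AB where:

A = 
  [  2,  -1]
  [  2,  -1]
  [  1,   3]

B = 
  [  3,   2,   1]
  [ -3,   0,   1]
A is 3×2 and B is 2×3, so AB is 3×3. Each entry is (row of A)·(column of B):
AB[1,1] = (2)(3) + (-1)(-3) = 9
AB[1,2] = (2)(2) + (-1)(0) = 4
AB[1,3] = (2)(1) + (-1)(1) = 1
AB[2,1] = (2)(3) + (-1)(-3) = 9
AB[2,2] = (2)(2) + (-1)(0) = 4
AB[2,3] = (2)(1) + (-1)(1) = 1
AB[3,1] = (1)(3) + (3)(-3) = -6
AB[3,2] = (1)(2) + (3)(0) = 2
AB[3,3] = (1)(1) + (3)(1) = 4

AB = 
  [  9,   4,   1]
  [  9,   4,   1]
  [ -6,   2,   4]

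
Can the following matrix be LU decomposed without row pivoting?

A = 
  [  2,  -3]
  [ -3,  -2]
Yes.
A[1,1] = 2 ≠ 0, so Gaussian elimination proceeds without a row swap: multiplier ℓ₂₁ = (-3)/(2) = -3/2, and U[2,2] = -2 - (-3/2)(-3) = -13/2.
L = 
  [   1,    0]
  [-3/2,    1]
U = 
  [    2,    -3]
  [    0, -13/2]
Check row 2 of LU: [(-3/2)(2), (-3/2)(-3) + (-13/2)] = [-3, -2] = row 2 of A ✓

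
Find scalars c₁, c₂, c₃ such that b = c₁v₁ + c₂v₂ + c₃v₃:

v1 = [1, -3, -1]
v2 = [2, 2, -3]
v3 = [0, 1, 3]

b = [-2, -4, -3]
c1 = 0, c2 = -1, c3 = -2

b = 0·v1 + -1·v2 + -2·v3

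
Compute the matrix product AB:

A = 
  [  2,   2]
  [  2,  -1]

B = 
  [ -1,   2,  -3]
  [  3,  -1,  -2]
A is 2×2 and B is 2×3, so AB is 2×3. Each entry is (row of A)·(column of B):
AB[1,1] = (2)(-1) + (2)(3) = 4
AB[1,2] = (2)(2) + (2)(-1) = 2
AB[1,3] = (2)(-3) + (2)(-2) = -10
AB[2,1] = (2)(-1) + (-1)(3) = -5
AB[2,2] = (2)(2) + (-1)(-1) = 5
AB[2,3] = (2)(-3) + (-1)(-2) = -4

AB = 
  [  4,   2, -10]
  [ -5,   5,  -4]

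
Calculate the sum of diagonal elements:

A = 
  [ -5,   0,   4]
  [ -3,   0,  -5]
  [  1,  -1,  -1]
-6

tr(A) = -5 + 0 + -1 = -6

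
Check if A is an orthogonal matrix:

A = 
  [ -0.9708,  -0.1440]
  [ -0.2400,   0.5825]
No

AᵀA = 
  [  1.0001,   0]
  [  0,   0.3600]
≠ I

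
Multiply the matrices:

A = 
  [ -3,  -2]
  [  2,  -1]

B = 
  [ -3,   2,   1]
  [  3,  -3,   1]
A is 2×2 and B is 2×3, so AB is 2×3. Each entry is (row of A)·(column of B):
AB[1,1] = (-3)(-3) + (-2)(3) = 3
AB[1,2] = (-3)(2) + (-2)(-3) = 0
AB[1,3] = (-3)(1) + (-2)(1) = -5
AB[2,1] = (2)(-3) + (-1)(3) = -9
AB[2,2] = (2)(2) + (-1)(-3) = 7
AB[2,3] = (2)(1) + (-1)(1) = 1

AB = 
  [  3,   0,  -5]
  [ -9,   7,   1]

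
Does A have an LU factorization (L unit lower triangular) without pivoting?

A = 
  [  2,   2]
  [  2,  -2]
Yes.
A[1,1] = 2 ≠ 0, so Gaussian elimination proceeds without a row swap: multiplier ℓ₂₁ = (2)/(2) = 1, and U[2,2] = -2 - (1)(2) = -4.
L = 
  [  1,   0]
  [  1,   1]
U = 
  [  2,   2]
  [  0,  -4]
Check row 2 of LU: [(1)(2), (1)(2) + (-4)] = [2, -2] = row 2 of A ✓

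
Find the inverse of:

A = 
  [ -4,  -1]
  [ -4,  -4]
det(A) = (-4)(-4) - (-1)(-4) = 12
For a 2×2 matrix, A⁻¹ = (1/det(A)) · [[d, -b], [-c, a]]
    = (1/12) · [[-4, 1], [4, -4]]

A⁻¹ = 
  [-1/3, 1/12]
  [ 1/3, -1/3]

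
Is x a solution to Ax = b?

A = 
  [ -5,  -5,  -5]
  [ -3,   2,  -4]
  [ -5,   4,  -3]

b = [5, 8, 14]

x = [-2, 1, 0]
Yes

Ax = [5, 8, 14] = b ✓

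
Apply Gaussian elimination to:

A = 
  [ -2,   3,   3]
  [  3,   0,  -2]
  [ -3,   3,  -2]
Row operations:
R2 → R2 + (3/2)·R1
R3 → R3 - (3/2)·R1
R3 → R3 + (1/3)·R2

Resulting echelon form:
REF = 
  [   -2,     3,     3]
  [    0,   9/2,   5/2]
  [    0,     0, -17/3]

Rank = 3 (number of non-zero pivot rows).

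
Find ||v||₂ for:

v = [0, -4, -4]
5.657

||v||₂ = √((0)² + (-4)² + (-4)²) = √32 = 5.657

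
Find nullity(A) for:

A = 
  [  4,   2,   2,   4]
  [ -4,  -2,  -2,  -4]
nullity(A) = 3

Row reduce:
R2 → R2 + (1)·R1
REF = 
  [  4,   2,   2,   4]
  [  0,   0,   0,   0]
Pivot columns: 1 → 1 pivot.
rank(A) = 1, so nullity(A) = 4 - 1 = 3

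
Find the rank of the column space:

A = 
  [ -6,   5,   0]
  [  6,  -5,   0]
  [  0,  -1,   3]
dim(Col(A)) = 2

Row reduce:
R2 → R2 + (1)·R1
Swap R2 ↔ R3
REF = 
  [ -6,   5,   0]
  [  0,  -1,   3]
  [  0,   0,   0]
Pivot columns: 1, 2 → 2 pivots.
dim(Col(A)) = number of pivot columns = 2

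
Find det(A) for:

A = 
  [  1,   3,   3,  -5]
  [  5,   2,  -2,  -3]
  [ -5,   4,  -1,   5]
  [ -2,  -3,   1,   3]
215

Cofactor expansion along row 1: det(A) = a₁₁M₁₁ - a₁₂M₁₂ + a₁₃M₁₃ - a₁₄M₁₄

M₁₁ = det[[2, -2, -3]; [4, -1, 5]; [-3, 1, 3]]
  = (2)·((-1)(3) - (5)(1)) - (-2)·((4)(3) - (5)(-3)) + (-3)·((4)(1) - (-1)(-3))
  = (2)(-8) - (-2)(27) + (-3)(1)
  = 35
M₁₂ = det[[5, -2, -3]; [-5, -1, 5]; [-2, 1, 3]]
  = (5)·((-1)(3) - (5)(1)) - (-2)·((-5)(3) - (5)(-2)) + (-3)·((-5)(1) - (-1)(-2))
  = (5)(-8) - (-2)(-5) + (-3)(-7)
  = -29
M₁₃ = det[[5, 2, -3]; [-5, 4, 5]; [-2, -3, 3]]
  = (5)·((4)(3) - (5)(-3)) - (2)·((-5)(3) - (5)(-2)) + (-3)·((-5)(-3) - (4)(-2))
  = (5)(27) - (2)(-5) + (-3)(23)
  = 76
M₁₄ = det[[5, 2, -2]; [-5, 4, -1]; [-2, -3, 1]]
  = (5)·((4)(1) - (-1)(-3)) - (2)·((-5)(1) - (-1)(-2)) + (-2)·((-5)(-3) - (4)(-2))
  = (5)(1) - (2)(-7) + (-2)(23)
  = -27

det(A) = (1)(35) - (3)(-29) + (3)(76) - (-5)(-27) = 215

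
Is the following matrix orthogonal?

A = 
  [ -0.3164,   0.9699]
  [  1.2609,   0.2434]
No

AᵀA = 
  [  1.6900,   0]
  [  0,   0.9999]
≠ I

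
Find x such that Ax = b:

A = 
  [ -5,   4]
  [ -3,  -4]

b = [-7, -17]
x = [3, 2]

Row reduce the augmented matrix [A|b]:
R2 → R2 - (3/5)·R1
REF = 
  [   -5,     4,    -7]
  [    0, -32/5, -64/5]

Back-substitution:
x₂ = (-64/5) / (-32/5) = 2
x₁ = (-7 - (4)(2)) / (-5) = 3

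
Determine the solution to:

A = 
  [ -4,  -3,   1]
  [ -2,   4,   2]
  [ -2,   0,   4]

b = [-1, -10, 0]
Row reduce the augmented matrix [A|b]:
R2 → R2 - (1/2)·R1
R3 → R3 - (1/2)·R1
R3 → R3 - (3/11)·R2
REF = 
  [   -4,    -3,     1,    -1]
  [    0,  11/2,   3/2, -19/2]
  [    0,     0, 34/11, 34/11]

Back-substitution:
x₃ = (34/11) / (34/11) = 1
x₂ = (-19/2 - (3/2)(1)) / (11/2) = -2
x₁ = (-1 - (-3)(-2) - (1)(1)) / (-4) = 2

x = [2, -2, 1]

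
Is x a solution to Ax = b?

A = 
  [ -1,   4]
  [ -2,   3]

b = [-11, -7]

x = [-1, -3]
Yes

Ax = [-11, -7] = b ✓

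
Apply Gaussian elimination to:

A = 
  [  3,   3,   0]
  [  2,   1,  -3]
Row operations:
R2 → R2 - (2/3)·R1

Resulting echelon form:
REF = 
  [  3,   3,   0]
  [  0,  -1,  -3]

Rank = 2 (number of non-zero pivot rows).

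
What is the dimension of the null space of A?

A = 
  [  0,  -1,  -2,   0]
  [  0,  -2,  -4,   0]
nullity(A) = 3

Row reduce:
R2 → R2 - (2)·R1
REF = 
  [  0,  -1,  -2,   0]
  [  0,   0,   0,   0]
Pivot columns: 2 → 1 pivot.
rank(A) = 1, so nullity(A) = 4 - 1 = 3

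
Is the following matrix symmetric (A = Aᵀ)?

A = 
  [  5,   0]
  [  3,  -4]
No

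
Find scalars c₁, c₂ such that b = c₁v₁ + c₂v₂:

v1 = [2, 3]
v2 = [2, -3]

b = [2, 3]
c1 = 1, c2 = 0

b = 1·v1 + 0·v2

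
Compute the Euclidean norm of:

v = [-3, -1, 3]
4.359

||v||₂ = √((-3)² + (-1)² + (3)²) = √19 = 4.359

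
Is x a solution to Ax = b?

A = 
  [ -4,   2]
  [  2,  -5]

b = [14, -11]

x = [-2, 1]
No

Ax = [10, -9] ≠ b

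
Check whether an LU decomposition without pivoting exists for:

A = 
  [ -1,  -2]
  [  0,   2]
Yes.
A[1,1] = -1 ≠ 0, so Gaussian elimination proceeds without a row swap: multiplier ℓ₂₁ = (0)/(-1) = 0, and U[2,2] = 2 - (0)(-2) = 2.
L = 
  [  1,   0]
  [  0,   1]
U = 
  [ -1,  -2]
  [  0,   2]
Check row 2 of LU: [(0)(-1), (0)(-2) + 2] = [0, 2] = row 2 of A ✓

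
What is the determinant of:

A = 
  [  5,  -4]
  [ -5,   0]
-20

For a 2×2 matrix, det = ad - bc = (5)(0) - (-4)(-5) = -20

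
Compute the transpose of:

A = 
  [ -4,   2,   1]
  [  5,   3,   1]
Aᵀ = 
  [ -4,   5]
  [  2,   3]
  [  1,   1]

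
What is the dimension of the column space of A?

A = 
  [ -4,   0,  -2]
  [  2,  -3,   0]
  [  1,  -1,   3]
Row reduce:
R2 → R2 + (1/2)·R1
R3 → R3 + (1/4)·R1
R3 → R3 - (1/3)·R2
REF = 
  [  -4,    0,   -2]
  [   0,   -3,   -1]
  [   0,    0, 17/6]
Pivot columns: 1, 2, 3 → 3 pivots.
dim(Col(A)) = number of pivot columns = 3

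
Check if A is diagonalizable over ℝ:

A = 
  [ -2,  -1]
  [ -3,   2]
Yes

tr(A) = 0, det(A) = -7
Characteristic polynomial: λ² - tr(A)λ + det(A) = λ² - 7
λ² - 7 = 0  ⇒  λ = (0 ± √((0)² - 4·(-7)))/2 = (0 ± √(28))/2
  = √7,  -√7
Eigenvalues: √7, -√7  (≈ 2.646, -2.646)
The two irrational eigenvalues are distinct (simple), so each has alg. mult. = geom. mult. = 1.
Sum of geometric multiplicities equals n, so A has n independent eigenvectors.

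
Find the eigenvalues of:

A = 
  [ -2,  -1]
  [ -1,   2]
tr(A) = 0, det(A) = -5
Characteristic polynomial: λ² - tr(A)λ + det(A) = λ² - 5
λ² - 5 = 0  ⇒  λ = (0 ± √((0)² - 4·(-5)))/2 = (0 ± √(20))/2
  = √5,  -√5

λ = √5, -√5  (≈ 2.236, -2.236)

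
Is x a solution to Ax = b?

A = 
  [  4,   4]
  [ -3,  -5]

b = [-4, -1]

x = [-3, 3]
No

Ax = [0, -6] ≠ b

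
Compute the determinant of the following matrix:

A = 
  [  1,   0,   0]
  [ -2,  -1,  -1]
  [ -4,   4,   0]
Cofactor expansion along row 1:
det(A) = (1)·((-1)(0) - (-1)(4)) - (0)·((-2)(0) - (-1)(-4)) + (0)·((-2)(4) - (-1)(-4))
  = (1)(4) - (0)(-4) + (0)(-12)
  = 4

det(A) = 4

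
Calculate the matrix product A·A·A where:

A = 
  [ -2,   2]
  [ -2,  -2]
A² = A·A:
A²[1,1] = (-2)(-2) + (2)(-2) = 0
A²[1,2] = (-2)(2) + (2)(-2) = -8
A²[2,1] = (-2)(-2) + (-2)(-2) = 8
A²[2,2] = (-2)(2) + (-2)(-2) = 0
A² = 
  [  0,  -8]
  [  8,   0]

A^3 = A^2·A:
A^3[1,1] = (0)(-2) + (-8)(-2) = 16
A^3[1,2] = (0)(2) + (-8)(-2) = 16
A^3[2,1] = (8)(-2) + (0)(-2) = -16
A^3[2,2] = (8)(2) + (0)(-2) = 16
A^3 = 
  [ 16,  16]
  [-16,  16]

Therefore
A^3 = 
  [ 16,  16]
  [-16,  16]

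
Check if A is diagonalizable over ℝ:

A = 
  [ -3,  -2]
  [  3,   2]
Yes

tr(A) = -1, det(A) = 0
Characteristic polynomial: λ² - tr(A)λ + det(A) = λ² + λ
λ² + λ = λ(λ + 1)
Eigenvalues: 0, -1
λ=-1: alg. mult. = 1, geom. mult. = 2 - rank(A - (-1)I) = 2 - 1 = 1
λ=0: alg. mult. = 1, geom. mult. = 2 - rank(A - (0)I) = 2 - 1 = 1
Sum of geometric multiplicities equals n, so A has n independent eigenvectors.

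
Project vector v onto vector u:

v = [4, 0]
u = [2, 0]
v·u = (4)(2) + (0)(0) = 8
u·u = (2)² + (0)² = 4
proj_u(v) = (v·u / u·u) × u = (8/4) × u = (2) × u

proj_u(v) = [4, 0]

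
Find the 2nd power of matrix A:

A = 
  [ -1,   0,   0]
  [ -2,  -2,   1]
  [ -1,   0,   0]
A² = A·A:
A²[1,1] = (-1)(-1) + (0)(-2) + (0)(-1) = 1
A²[1,2] = (-1)(0) + (0)(-2) + (0)(0) = 0
A²[1,3] = (-1)(0) + (0)(1) + (0)(0) = 0
A²[2,1] = (-2)(-1) + (-2)(-2) + (1)(-1) = 5
A²[2,2] = (-2)(0) + (-2)(-2) + (1)(0) = 4
A²[2,3] = (-2)(0) + (-2)(1) + (1)(0) = -2
A²[3,1] = (-1)(-1) + (0)(-2) + (0)(-1) = 1
A²[3,2] = (-1)(0) + (0)(-2) + (0)(0) = 0
A²[3,3] = (-1)(0) + (0)(1) + (0)(0) = 0
A² = 
  [  1,   0,   0]
  [  5,   4,  -2]
  [  1,   0,   0]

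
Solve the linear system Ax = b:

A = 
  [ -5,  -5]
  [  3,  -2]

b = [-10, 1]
x = [1, 1]

Row reduce the augmented matrix [A|b]:
R2 → R2 + (3/5)·R1
REF = 
  [ -5,  -5, -10]
  [  0,  -5,  -5]

Back-substitution:
x₂ = (-5) / (-5) = 1
x₁ = (-10 - (-5)(1)) / (-5) = 1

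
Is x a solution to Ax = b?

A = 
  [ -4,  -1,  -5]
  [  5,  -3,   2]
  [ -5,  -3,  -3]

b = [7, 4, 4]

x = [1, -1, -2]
Yes

Ax = [7, 4, 4] = b ✓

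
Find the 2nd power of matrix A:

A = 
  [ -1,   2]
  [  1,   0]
A² = A·A:
A²[1,1] = (-1)(-1) + (2)(1) = 3
A²[1,2] = (-1)(2) + (2)(0) = -2
A²[2,1] = (1)(-1) + (0)(1) = -1
A²[2,2] = (1)(2) + (0)(0) = 2
A² = 
  [  3,  -2]
  [ -1,   2]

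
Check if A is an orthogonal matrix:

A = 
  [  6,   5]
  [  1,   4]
No

AᵀA = 
  [ 37,  34]
  [ 34,  41]
≠ I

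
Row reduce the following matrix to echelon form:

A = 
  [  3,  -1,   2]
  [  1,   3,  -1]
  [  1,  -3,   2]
Row operations:
R2 → R2 - (1/3)·R1
R3 → R3 - (1/3)·R1
R3 → R3 + (4/5)·R2

Resulting echelon form:
REF = 
  [   3,   -1,    2]
  [   0, 10/3, -5/3]
  [   0,    0,    0]

Rank = 2 (number of non-zero pivot rows).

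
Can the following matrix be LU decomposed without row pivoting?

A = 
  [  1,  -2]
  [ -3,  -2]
Yes.
A[1,1] = 1 ≠ 0, so Gaussian elimination proceeds without a row swap: multiplier ℓ₂₁ = (-3)/(1) = -3, and U[2,2] = -2 - (-3)(-2) = -8.
L = 
  [  1,   0]
  [ -3,   1]
U = 
  [  1,  -2]
  [  0,  -8]
Check row 2 of LU: [(-3)(1), (-3)(-2) + (-8)] = [-3, -2] = row 2 of A ✓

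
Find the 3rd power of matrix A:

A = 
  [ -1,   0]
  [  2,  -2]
A² = A·A:
A²[1,1] = (-1)(-1) + (0)(2) = 1
A²[1,2] = (-1)(0) + (0)(-2) = 0
A²[2,1] = (2)(-1) + (-2)(2) = -6
A²[2,2] = (2)(0) + (-2)(-2) = 4
A² = 
  [  1,   0]
  [ -6,   4]

A^3 = A^2·A:
A^3[1,1] = (1)(-1) + (0)(2) = -1
A^3[1,2] = (1)(0) + (0)(-2) = 0
A^3[2,1] = (-6)(-1) + (4)(2) = 14
A^3[2,2] = (-6)(0) + (4)(-2) = -8
A^3 = 
  [ -1,   0]
  [ 14,  -8]

Therefore
A^3 = 
  [ -1,   0]
  [ 14,  -8]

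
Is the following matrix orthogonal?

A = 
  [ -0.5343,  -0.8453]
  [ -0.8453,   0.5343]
Yes

AᵀA = 
  [  1,   0]
  [  0,   1]
≈ I (equal to I up to the 4-dp rounding of the entries)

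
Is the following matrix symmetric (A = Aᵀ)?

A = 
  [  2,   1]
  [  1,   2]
Yes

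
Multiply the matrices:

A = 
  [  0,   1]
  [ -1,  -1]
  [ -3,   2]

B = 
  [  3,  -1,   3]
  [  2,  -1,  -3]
AB = 
  [  2,  -1,  -3]
  [ -5,   2,   0]
  [ -5,   1, -15]

A is 3×2 and B is 2×3, so AB is 3×3. Each entry is (row of A)·(column of B):
AB[1,1] = (0)(3) + (1)(2) = 2
AB[1,2] = (0)(-1) + (1)(-1) = -1
AB[1,3] = (0)(3) + (1)(-3) = -3
AB[2,1] = (-1)(3) + (-1)(2) = -5
AB[2,2] = (-1)(-1) + (-1)(-1) = 2
AB[2,3] = (-1)(3) + (-1)(-3) = 0
AB[3,1] = (-3)(3) + (2)(2) = -5
AB[3,2] = (-3)(-1) + (2)(-1) = 1
AB[3,3] = (-3)(3) + (2)(-3) = -15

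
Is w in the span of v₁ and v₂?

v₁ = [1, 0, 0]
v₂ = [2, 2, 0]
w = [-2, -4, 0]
Yes

Form the augmented matrix and row-reduce:
[v₁|v₂|w] = 
  [  1,   2,  -2]
  [  0,   2,  -4]
  [  0,   0,   0]
(already in echelon form — no row operations needed)

No row of the form [0 0 | nonzero], so the system is consistent. Back-substitution gives c₁ = 2, c₂ = -2: w = (2)·v₁ + (-2)·v₂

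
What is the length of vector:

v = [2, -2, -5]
5.745

||v||₂ = √((2)² + (-2)² + (-5)²) = √33 = 5.745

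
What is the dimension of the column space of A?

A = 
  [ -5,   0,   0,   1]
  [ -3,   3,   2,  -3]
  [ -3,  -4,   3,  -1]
dim(Col(A)) = 3

Row reduce:
R2 → R2 - (3/5)·R1
R3 → R3 - (3/5)·R1
R3 → R3 + (4/3)·R2
REF = 
  [   -5,     0,     0,     1]
  [    0,     3,     2, -18/5]
  [    0,     0,  17/3, -32/5]
Pivot columns: 1, 2, 3 → 3 pivots.
dim(Col(A)) = number of pivot columns = 3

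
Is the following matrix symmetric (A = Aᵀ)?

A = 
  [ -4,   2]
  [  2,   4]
Yes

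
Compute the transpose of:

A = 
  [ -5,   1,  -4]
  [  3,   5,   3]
Aᵀ = 
  [ -5,   3]
  [  1,   5]
  [ -4,   3]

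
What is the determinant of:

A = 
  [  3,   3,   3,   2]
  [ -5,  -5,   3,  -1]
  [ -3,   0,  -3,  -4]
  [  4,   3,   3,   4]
Cofactor expansion along row 1: det(A) = a₁₁M₁₁ - a₁₂M₁₂ + a₁₃M₁₃ - a₁₄M₁₄

M₁₁ = det[[-5, 3, -1]; [0, -3, -4]; [3, 3, 4]]
  = (-5)·((-3)(4) - (-4)(3)) - (3)·((0)(4) - (-4)(3)) + (-1)·((0)(3) - (-3)(3))
  = (-5)(0) - (3)(12) + (-1)(9)
  = -45
M₁₂ = det[[-5, 3, -1]; [-3, -3, -4]; [4, 3, 4]]
  = (-5)·((-3)(4) - (-4)(3)) - (3)·((-3)(4) - (-4)(4)) + (-1)·((-3)(3) - (-3)(4))
  = (-5)(0) - (3)(4) + (-1)(3)
  = -15
M₁₃ = det[[-5, -5, -1]; [-3, 0, -4]; [4, 3, 4]]
  = (-5)·((0)(4) - (-4)(3)) - (-5)·((-3)(4) - (-4)(4)) + (-1)·((-3)(3) - (0)(4))
  = (-5)(12) - (-5)(4) + (-1)(-9)
  = -31
M₁₄ = det[[-5, -5, 3]; [-3, 0, -3]; [4, 3, 3]]
  = (-5)·((0)(3) - (-3)(3)) - (-5)·((-3)(3) - (-3)(4)) + (3)·((-3)(3) - (0)(4))
  = (-5)(9) - (-5)(3) + (3)(-9)
  = -57

det(A) = (3)(-45) - (3)(-15) + (3)(-31) - (2)(-57) = -69

det(A) = -69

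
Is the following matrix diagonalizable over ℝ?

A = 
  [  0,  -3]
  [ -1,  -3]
Yes

tr(A) = -3, det(A) = -3
Characteristic polynomial: λ² - tr(A)λ + det(A) = λ² + 3λ - 3
λ² + 3λ - 3 = 0  ⇒  λ = (-3 ± √((3)² - 4·(-3)))/2 = (-3 ± √(21))/2
  = (-3 + √21)/2,  (-3 - √21)/2
Eigenvalues: (-3 + √21)/2, (-3 - √21)/2  (≈ 0.7913, -3.791)
The two irrational eigenvalues are distinct (simple), so each has alg. mult. = geom. mult. = 1.
Sum of geometric multiplicities equals n, so A has n independent eigenvectors.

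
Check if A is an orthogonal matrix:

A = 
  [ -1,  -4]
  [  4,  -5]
No

AᵀA = 
  [ 17, -16]
  [-16,  41]
≠ I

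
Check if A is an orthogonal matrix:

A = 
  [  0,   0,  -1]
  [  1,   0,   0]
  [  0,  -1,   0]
Yes

AᵀA = 
  [  1,   0,   0]
  [  0,   1,   0]
  [  0,   0,   1]
= I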